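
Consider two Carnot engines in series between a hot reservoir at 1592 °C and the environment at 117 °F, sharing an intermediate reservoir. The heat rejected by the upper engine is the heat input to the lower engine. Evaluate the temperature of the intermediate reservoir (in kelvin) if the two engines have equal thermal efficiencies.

T_m ≈ 773 K

T_H = 1592 °C → 1592 + 273.15 = 1865.15 K.
T_C = 117 °F → (117 − 32) × 5/9 = 47.22 °C = 320.37 K.
Equal efficiencies require 1 − T_m/T_H = 1 − T_C/T_m, i.e. T_m/T_H = T_C/T_m, so T_m = √(T_H·T_C) = √(1865.15 × 320.37) = 773 K.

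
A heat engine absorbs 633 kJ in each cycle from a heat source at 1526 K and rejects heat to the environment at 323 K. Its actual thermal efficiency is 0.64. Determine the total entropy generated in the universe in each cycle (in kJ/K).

ΔS_univ ≈ 0.291 kJ/K

W = η·Q_H = 0.64 × 633 = 405.1 kJ, so Q_C = Q_H − W = 227.9 kJ.
The hot reservoir loses entropy Q_H/T_H = 633/1526.00 = 0.4148 kJ/K; the cold reservoir gains Q_C/T_C = 227.9/323.00 = 0.7055 kJ/K.
ΔS_univ = −Q_H/T_H + Q_C/T_C = 0.291 kJ/K (> 0, since η = 0.64 < η_Carnot = 0.788).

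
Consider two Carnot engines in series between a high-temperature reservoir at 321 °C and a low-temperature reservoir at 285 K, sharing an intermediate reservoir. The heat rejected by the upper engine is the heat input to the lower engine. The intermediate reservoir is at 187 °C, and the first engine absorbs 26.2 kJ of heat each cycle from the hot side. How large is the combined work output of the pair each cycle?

W_total ≈ 13.6 kJ

T_H = 321 °C → 321 + 273.15 = 594.15 K.
Two reversible stages in series are equivalent to a single Carnot engine between T_H and T_C, so η_total = 1 − T_C/T_H = 1 − 285.00/594.15 = 0.5203.
W_total = η_total · Q_H = 0.5203 × 26.2 = 13.6 kJ.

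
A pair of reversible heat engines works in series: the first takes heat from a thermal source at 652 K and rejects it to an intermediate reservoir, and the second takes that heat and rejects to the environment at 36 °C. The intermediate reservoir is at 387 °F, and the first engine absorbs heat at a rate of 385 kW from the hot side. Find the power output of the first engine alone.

Ẇ₁ ≈ 107 kW

T_C = 36 °C → 36 + 273.15 = 309.15 K.
T_m = 387 °F → (387 − 32) × 5/9 = 197.22 °C = 470.37 K.
First-stage efficiency η₁ = 1 − T_m/T_H = 1 − 470.37/652.00 = 0.2786.
W₁ = η₁·Q_H = 0.2786 × 385 = 107 kW.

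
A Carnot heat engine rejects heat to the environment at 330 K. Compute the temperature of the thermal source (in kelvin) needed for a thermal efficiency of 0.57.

T_H ≈ 767.4 K

From η = 1 − T_C/T_H, solving for T_H gives T_H = T_C/(1 − η) = 330.00/(1 − 0.57) = 767.4 K.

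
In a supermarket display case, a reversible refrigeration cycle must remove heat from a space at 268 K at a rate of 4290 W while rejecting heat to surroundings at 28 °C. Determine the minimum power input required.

T_H = 28 °C → 28 + 273.15 = 301.15 K.
The reversible coefficient of performance is COP_R = T_C/(T_H − T_C) = 268.00/33.15 = 8.0845.
W = Q_C/COP_R = 4290/8.0845 = 531 W.

Ẇ_in ≈ 531 W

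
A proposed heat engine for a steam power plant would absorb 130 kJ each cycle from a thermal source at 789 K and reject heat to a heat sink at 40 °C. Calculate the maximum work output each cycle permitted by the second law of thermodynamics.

T_C = 40 °C → 40 + 273.15 = 313.15 K.
The upper bound on efficiency is η_max = 1 − T_C/T_H = 1 − 313.15/789.00 = 0.6031.
W_max = η_max · Q_H = 0.6031 × 130 = 78.40 kJ.

W_max ≈ 78.40 kJ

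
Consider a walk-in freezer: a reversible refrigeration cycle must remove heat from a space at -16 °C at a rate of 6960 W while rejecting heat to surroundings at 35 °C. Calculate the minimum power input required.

Ẇ_in ≈ 1380 W

T_H = 35 °C → 35 + 273.15 = 308.15 K.
T_C = -16 °C → -16 + 273.15 = 257.15 K.
Carnot COP: COP_R = T_C/(T_H − T_C) = 257.15/51.00 = 5.0422.
W = Q_C/COP_R = 6960/5.0422 = 1380 W.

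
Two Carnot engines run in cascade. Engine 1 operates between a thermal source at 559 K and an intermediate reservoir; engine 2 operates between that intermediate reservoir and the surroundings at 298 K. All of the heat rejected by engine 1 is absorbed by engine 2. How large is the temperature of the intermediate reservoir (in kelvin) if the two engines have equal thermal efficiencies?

T_m ≈ 408 K

Equal efficiencies require 1 − T_m/T_H = 1 − T_C/T_m, i.e. T_m/T_H = T_C/T_m, so T_m = √(T_H·T_C) = √(559.00 × 298.00) = 408 K.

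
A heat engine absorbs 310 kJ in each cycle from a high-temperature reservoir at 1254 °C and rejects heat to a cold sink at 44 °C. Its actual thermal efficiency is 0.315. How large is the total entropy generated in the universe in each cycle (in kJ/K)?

ΔS_univ ≈ 0.4666 kJ/K

T_H = 1254 °C → 1254 + 273.15 = 1527.15 K.
T_C = 44 °C → 44 + 273.15 = 317.15 K.
W = η·Q_H = 0.315 × 310 = 97.65 kJ, so Q_C = Q_H − W = 212.3 kJ.
The hot reservoir loses entropy Q_H/T_H = 310/1527.15 = 0.2030 kJ/K; the cold reservoir gains Q_C/T_C = 212.3/317.15 = 0.6696 kJ/K.
ΔS_univ = −Q_H/T_H + Q_C/T_C = 0.4666 kJ/K (> 0, since η = 0.315 < η_Carnot = 0.792).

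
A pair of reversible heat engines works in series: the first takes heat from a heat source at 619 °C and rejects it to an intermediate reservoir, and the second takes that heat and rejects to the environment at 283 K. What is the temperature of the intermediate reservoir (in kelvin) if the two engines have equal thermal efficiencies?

T_H = 619 °C → 619 + 273.15 = 892.15 K.
Equal efficiencies require 1 − T_m/T_H = 1 − T_C/T_m, i.e. T_m/T_H = T_C/T_m, so T_m = √(T_H·T_C) = √(892.15 × 283.00) = 502.5 K.

T_m ≈ 502.5 K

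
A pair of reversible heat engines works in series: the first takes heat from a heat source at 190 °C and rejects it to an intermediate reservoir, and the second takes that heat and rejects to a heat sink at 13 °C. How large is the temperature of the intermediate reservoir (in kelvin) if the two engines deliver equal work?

T_H = 190 °C → 190 + 273.15 = 463.15 K.
T_C = 13 °C → 13 + 273.15 = 286.15 K.
For reversible stages Q_m = Q_H·(T_m/T_H). Setting W₁ = Q_H(1 − T_m/T_H) equal to W₂ = Q_m(1 − T_C/T_m) = Q_H·(T_m − T_C)/T_H gives T_H − T_m = T_m − T_C, so T_m = (T_H + T_C)/2 = (463.15 + 286.15)/2 = 374.6 K.

T_m ≈ 374.6 K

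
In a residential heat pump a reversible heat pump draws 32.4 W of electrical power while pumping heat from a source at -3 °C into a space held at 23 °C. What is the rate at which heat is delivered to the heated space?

T_H = 23 °C → 23 + 273.15 = 296.15 K.
T_C = -3 °C → -3 + 273.15 = 270.15 K.
For a reversible heat pump, COP_HP = T_H/(T_H − T_C) = 296.15/26.00 = 11.3904.
Q_H = COP_HP · W = 11.3904 × 32.4 = 369.0 W.

Q̇_H ≈ 369.0 W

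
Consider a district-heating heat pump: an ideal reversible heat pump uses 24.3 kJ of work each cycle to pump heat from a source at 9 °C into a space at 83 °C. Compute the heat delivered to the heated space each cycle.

Q_H ≈ 117 kJ

T_H = 83 °C → 83 + 273.15 = 356.15 K.
T_C = 9 °C → 9 + 273.15 = 282.15 K.
Reversible heating COP: COP_HP = T_H/(T_H − T_C) = 356.15/74.00 = 4.8128.
Q_H = COP_HP · W = 4.8128 × 24.3 = 117 kJ.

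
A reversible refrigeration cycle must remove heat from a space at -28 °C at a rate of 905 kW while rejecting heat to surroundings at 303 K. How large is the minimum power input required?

Ẇ_in ≈ 214 kW

T_C = -28 °C → -28 + 273.15 = 245.15 K.
COP_R = T_C/(T_H − T_C) = 245.15/57.85 = 4.2377.
W = Q_C/COP_R = 905/4.2377 = 214 kW.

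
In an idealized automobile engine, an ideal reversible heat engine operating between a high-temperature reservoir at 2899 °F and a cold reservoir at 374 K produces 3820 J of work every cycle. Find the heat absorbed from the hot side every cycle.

Q_H ≈ 4778 J

T_H = 2899 °F → (2899 − 32) × 5/9 = 1592.78 °C = 1865.93 K.
η_rev = 1 − T_C/T_H = 1 − 374.00/1865.93 = 0.7996.
Q_H = W/η = 3820/0.7996 = 4778 J.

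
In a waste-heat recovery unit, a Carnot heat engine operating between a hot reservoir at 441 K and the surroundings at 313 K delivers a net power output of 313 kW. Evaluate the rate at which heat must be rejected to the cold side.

Q̇_C ≈ 765 kW

For a reversible engine, η = 1 − T_C/T_H = 1 − 313.00/441.00 = 0.2902.
Since Q_C/Q_H = T_C/T_H and Q_H = W/η, Q_C = W·T_C/(T_H − T_C) = 313 × 313.00/128.00 = 765 kW.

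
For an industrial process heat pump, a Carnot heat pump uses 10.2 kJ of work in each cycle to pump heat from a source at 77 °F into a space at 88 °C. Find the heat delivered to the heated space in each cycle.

T_H = 88 °C → 88 + 273.15 = 361.15 K.
T_C = 77 °F → (77 − 32) × 5/9 = 25.00 °C = 298.15 K.
The Carnot heat-pump COP is COP_HP = T_H/(T_H − T_C) = 361.15/63.00 = 5.7325.
Q_H = COP_HP · W = 5.7325 × 10.2 = 58.5 kJ.

Q_H ≈ 58.5 kJ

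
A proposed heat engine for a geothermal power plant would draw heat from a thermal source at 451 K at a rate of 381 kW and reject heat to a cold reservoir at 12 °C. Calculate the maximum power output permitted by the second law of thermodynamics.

Ẇ_max ≈ 140 kW

T_C = 12 °C → 12 + 273.15 = 285.15 K.
The second-law ceiling is the Carnot efficiency, η_max = 1 − T_C/T_H = 1 − 285.15/451.00 = 0.3677.
W_max = η_max · Q_H = 0.3677 × 381 = 140 kW.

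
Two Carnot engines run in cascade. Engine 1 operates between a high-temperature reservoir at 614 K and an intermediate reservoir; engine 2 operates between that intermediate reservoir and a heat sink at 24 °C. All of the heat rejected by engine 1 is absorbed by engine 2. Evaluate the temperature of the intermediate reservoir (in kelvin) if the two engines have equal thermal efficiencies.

T_C = 24 °C → 24 + 273.15 = 297.15 K.
Equal efficiencies require 1 − T_m/T_H = 1 − T_C/T_m, i.e. T_m/T_H = T_C/T_m, so T_m = √(T_H·T_C) = √(614.00 × 297.15) = 427.1 K.

T_m ≈ 427.1 K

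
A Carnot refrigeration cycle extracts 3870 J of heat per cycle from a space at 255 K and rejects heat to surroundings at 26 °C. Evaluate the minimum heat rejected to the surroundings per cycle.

Q_H ≈ 4540 J

T_H = 26 °C → 26 + 273.15 = 299.15 K.
For a reversible cycle Q_H/Q_C = T_H/T_C, so Q_H = Q_C·T_H/T_C = 3870 × 299.15/255.00 = 4540 J.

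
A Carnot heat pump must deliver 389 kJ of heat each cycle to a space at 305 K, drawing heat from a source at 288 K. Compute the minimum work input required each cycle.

W_in ≈ 21.7 kJ

Reversible heating COP: COP_HP = T_H/(T_H − T_C) = 305.00/17.00 = 17.9412.
W = Q_H/COP_HP = 389/17.9412 = 21.7 kJ.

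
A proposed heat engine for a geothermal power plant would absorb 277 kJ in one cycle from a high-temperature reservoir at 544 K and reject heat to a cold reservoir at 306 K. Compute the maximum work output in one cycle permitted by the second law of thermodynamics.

W_max ≈ 121.2 kJ

By the Carnot theorem, η_max = 1 − T_C/T_H = 1 − 306.00/544.00 = 0.4375.
W_max = η_max · Q_H = 0.4375 × 277 = 121.2 kJ.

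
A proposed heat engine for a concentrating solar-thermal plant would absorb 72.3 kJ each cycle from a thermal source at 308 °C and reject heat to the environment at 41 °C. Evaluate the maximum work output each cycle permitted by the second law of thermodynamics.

T_H = 308 °C → 308 + 273.15 = 581.15 K.
T_C = 41 °C → 41 + 273.15 = 314.15 K.
By the Carnot theorem, η_max = 1 − T_C/T_H = 1 − 314.15/581.15 = 0.4594.
W_max = η_max · Q_H = 0.4594 × 72.3 = 33.22 kJ.

W_max ≈ 33.22 kJ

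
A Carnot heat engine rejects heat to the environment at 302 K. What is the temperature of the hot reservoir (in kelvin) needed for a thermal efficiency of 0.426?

From η = 1 − T_C/T_H, solving for T_H gives T_H = T_C/(1 − η) = 302.00/(1 − 0.426) = 526 K.

T_H ≈ 526 K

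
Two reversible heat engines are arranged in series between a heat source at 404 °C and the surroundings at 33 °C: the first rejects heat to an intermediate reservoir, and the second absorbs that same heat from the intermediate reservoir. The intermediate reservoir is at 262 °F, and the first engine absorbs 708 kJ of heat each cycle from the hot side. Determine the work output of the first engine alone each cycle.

W₁ ≈ 288.8 kJ

T_H = 404 °C → 404 + 273.15 = 677.15 K.
T_C = 33 °C → 33 + 273.15 = 306.15 K.
T_m = 262 °F → (262 − 32) × 5/9 = 127.78 °C = 400.93 K.
First-stage efficiency η₁ = 1 − T_m/T_H = 1 − 400.93/677.15 = 0.4079.
W₁ = η₁·Q_H = 0.4079 × 708 = 288.8 kJ.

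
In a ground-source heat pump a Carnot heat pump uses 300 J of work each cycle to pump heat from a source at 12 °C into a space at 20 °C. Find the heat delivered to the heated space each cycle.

Q_H ≈ 11000 J

T_H = 20 °C → 20 + 273.15 = 293.15 K.
T_C = 12 °C → 12 + 273.15 = 285.15 K.
Reversible heating COP: COP_HP = T_H/(T_H − T_C) = 293.15/8.00 = 36.6437.
Q_H = COP_HP · W = 36.6437 × 300 = 11000 J.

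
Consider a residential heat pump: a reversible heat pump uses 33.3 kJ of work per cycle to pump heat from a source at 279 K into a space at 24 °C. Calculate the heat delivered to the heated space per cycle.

T_H = 24 °C → 24 + 273.15 = 297.15 K.
COP_HP = T_H/(T_H − T_C) = 297.15/18.15 = 16.3719.
Q_H = COP_HP · W = 16.3719 × 33.3 = 545 kJ.

Q_H ≈ 545 kJ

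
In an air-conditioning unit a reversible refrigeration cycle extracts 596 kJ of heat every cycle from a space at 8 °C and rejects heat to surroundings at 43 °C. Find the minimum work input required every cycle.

T_H = 43 °C → 43 + 273.15 = 316.15 K.
T_C = 8 °C → 8 + 273.15 = 281.15 K.
Carnot COP: COP_R = T_C/(T_H − T_C) = 281.15/35.00 = 8.0329.
W = Q_C/COP_R = 596/8.0329 = 74.2 kJ.

W_in ≈ 74.2 kJ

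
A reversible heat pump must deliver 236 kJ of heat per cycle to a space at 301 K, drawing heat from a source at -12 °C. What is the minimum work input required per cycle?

W_in ≈ 31.2 kJ

T_C = -12 °C → -12 + 273.15 = 261.15 K.
COP_HP = T_H/(T_H − T_C) = 301.00/39.85 = 7.5533.
W = Q_H/COP_HP = 236/7.5533 = 31.2 kJ.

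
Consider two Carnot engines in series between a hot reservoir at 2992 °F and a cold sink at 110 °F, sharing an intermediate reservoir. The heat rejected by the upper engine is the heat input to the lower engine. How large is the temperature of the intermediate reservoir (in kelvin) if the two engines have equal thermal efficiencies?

T_m ≈ 779 K

T_H = 2992 °F → (2992 − 32) × 5/9 = 1644.44 °C = 1917.59 K.
T_C = 110 °F → (110 − 32) × 5/9 = 43.33 °C = 316.48 K.
Equal efficiencies require 1 − T_m/T_H = 1 − T_C/T_m, i.e. T_m/T_H = T_C/T_m, so T_m = √(T_H·T_C) = √(1917.59 × 316.48) = 779 K.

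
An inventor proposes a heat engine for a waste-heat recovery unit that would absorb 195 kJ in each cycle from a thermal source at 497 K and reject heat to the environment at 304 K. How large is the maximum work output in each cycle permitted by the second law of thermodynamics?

The second-law ceiling is the Carnot efficiency, η_max = 1 − T_C/T_H = 1 − 304.00/497.00 = 0.3883.
W_max = η_max · Q_H = 0.3883 × 195 = 75.7 kJ.

W_max ≈ 75.7 kJ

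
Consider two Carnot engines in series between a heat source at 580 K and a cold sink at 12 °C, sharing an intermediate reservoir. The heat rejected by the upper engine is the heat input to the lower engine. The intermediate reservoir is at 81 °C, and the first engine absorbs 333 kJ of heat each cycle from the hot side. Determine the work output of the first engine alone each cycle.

W₁ ≈ 130 kJ

T_C = 12 °C → 12 + 273.15 = 285.15 K.
T_m = 81 °C → 81 + 273.15 = 354.15 K.
First-stage efficiency η₁ = 1 − T_m/T_H = 1 − 354.15/580.00 = 0.3894.
W₁ = η₁·Q_H = 0.3894 × 333 = 130 kJ.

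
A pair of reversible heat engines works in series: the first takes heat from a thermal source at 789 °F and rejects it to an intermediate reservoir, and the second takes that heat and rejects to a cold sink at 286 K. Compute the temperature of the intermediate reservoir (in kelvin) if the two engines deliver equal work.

T_H = 789 °F → (789 − 32) × 5/9 = 420.56 °C = 693.71 K.
For reversible stages Q_m = Q_H·(T_m/T_H). Setting W₁ = Q_H(1 − T_m/T_H) equal to W₂ = Q_m(1 − T_C/T_m) = Q_H·(T_m − T_C)/T_H gives T_H − T_m = T_m − T_C, so T_m = (T_H + T_C)/2 = (693.71 + 286.00)/2 = 490 K.

T_m ≈ 490 K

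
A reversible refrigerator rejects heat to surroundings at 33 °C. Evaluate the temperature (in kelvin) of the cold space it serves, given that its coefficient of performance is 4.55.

T_H = 33 °C → 33 + 273.15 = 306.15 K.
COP_R = T_C/(T_H − T_C) ⇒ T_C = T_H·COP_R/(1 + COP_R) = 306.15 × 4.55/(1 + 4.55) = 251.0 K.

T_C ≈ 251.0 K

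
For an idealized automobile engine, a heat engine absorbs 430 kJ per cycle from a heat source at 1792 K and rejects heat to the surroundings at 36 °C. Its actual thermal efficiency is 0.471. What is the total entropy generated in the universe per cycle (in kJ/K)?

T_C = 36 °C → 36 + 273.15 = 309.15 K.
W = η·Q_H = 0.471 × 430 = 202.5 kJ, so Q_C = Q_H − W = 227.5 kJ.
Entropy balance on the reservoirs: −Q_H/T_H = -0.2400 kJ/K, +Q_C/T_C = 0.7358 kJ/K.
ΔS_univ = −Q_H/T_H + Q_C/T_C = 0.496 kJ/K (> 0, since η = 0.471 < η_Carnot = 0.827).

ΔS_univ ≈ 0.496 kJ/K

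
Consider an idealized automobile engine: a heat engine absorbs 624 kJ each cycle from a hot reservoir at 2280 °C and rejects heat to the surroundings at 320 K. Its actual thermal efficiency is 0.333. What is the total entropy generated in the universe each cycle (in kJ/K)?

ΔS_univ ≈ 1.06 kJ/K

T_H = 2280 °C → 2280 + 273.15 = 2553.15 K.
W = η·Q_H = 0.333 × 624 = 207.8 kJ, so Q_C = Q_H − W = 416.2 kJ.
Entropy balance on the reservoirs: −Q_H/T_H = -0.2444 kJ/K, +Q_C/T_C = 1.301 kJ/K.
ΔS_univ = −Q_H/T_H + Q_C/T_C = 1.06 kJ/K (> 0, since η = 0.333 < η_Carnot = 0.875).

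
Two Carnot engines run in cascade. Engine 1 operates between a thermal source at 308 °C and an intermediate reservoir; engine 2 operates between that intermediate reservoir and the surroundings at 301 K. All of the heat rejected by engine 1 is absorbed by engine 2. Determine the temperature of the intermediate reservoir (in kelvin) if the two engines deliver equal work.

T_H = 308 °C → 308 + 273.15 = 581.15 K.
For reversible stages Q_m = Q_H·(T_m/T_H). Setting W₁ = Q_H(1 − T_m/T_H) equal to W₂ = Q_m(1 − T_C/T_m) = Q_H·(T_m − T_C)/T_H gives T_H − T_m = T_m − T_C, so T_m = (T_H + T_C)/2 = (581.15 + 301.00)/2 = 441.1 K.

T_m ≈ 441.1 K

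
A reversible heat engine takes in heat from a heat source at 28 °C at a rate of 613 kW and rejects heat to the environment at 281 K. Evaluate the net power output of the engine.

T_H = 28 °C → 28 + 273.15 = 301.15 K.
η_rev = 1 − T_C/T_H = 1 − 281.00/301.15 = 0.0669.
W = η·Q_H = 0.0669 × 613 = 41.0 kW.

Ẇ ≈ 41.0 kW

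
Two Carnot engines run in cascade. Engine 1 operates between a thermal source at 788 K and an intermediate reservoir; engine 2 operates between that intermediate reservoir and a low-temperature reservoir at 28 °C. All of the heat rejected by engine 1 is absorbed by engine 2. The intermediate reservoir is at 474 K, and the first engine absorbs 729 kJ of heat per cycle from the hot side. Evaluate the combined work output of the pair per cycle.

W_total ≈ 450 kJ

T_C = 28 °C → 28 + 273.15 = 301.15 K.
Two reversible stages in series are equivalent to a single Carnot engine between T_H and T_C, so η_total = 1 − T_C/T_H = 1 − 301.15/788.00 = 0.6178.
W_total = η_total · Q_H = 0.6178 × 729 = 450 kJ.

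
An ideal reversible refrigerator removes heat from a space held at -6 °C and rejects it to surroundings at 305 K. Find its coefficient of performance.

T_C = -6 °C → -6 + 273.15 = 267.15 K.
COP_R = T_C/(T_H − T_C) = 267.15/(305.00 − 267.15) = 7.058.

COP_R ≈ 7.058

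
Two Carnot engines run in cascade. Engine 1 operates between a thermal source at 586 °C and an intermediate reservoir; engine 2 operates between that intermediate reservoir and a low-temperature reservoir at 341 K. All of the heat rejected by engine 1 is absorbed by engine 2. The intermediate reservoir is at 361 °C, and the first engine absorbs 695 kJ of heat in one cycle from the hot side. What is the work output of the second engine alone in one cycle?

W₂ ≈ 237 kJ

T_H = 586 °C → 586 + 273.15 = 859.15 K.
T_m = 361 °C → 361 + 273.15 = 634.15 K.
Heat entering the second stage: Q_m = Q_H·(T_m/T_H) = 695 × 634.15/859.15 = 513 kJ.
Second-stage efficiency η₂ = 1 − T_C/T_m = 1 − 341.00/634.15 = 0.4623, so W₂ = η₂·Q_m = 237 kJ.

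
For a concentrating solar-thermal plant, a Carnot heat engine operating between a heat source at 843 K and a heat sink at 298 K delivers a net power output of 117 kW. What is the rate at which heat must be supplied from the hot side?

η_rev = 1 − T_C/T_H = 1 − 298.00/843.00 = 0.6465.
Q_H = W/η = 117/0.6465 = 181.0 kW.

Q̇_H ≈ 181.0 kW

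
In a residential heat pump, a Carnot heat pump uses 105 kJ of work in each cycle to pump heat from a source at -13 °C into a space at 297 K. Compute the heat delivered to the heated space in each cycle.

T_C = -13 °C → -13 + 273.15 = 260.15 K.
The Carnot heat-pump COP is COP_HP = T_H/(T_H − T_C) = 297.00/36.85 = 8.0597.
Q_H = COP_HP · W = 8.0597 × 105 = 846 kJ.

Q_H ≈ 846 kJ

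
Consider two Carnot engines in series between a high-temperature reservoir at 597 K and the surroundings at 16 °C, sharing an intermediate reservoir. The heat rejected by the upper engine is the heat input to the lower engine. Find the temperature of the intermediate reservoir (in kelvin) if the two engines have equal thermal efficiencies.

T_m ≈ 415 K

T_C = 16 °C → 16 + 273.15 = 289.15 K.
Equal efficiencies require 1 − T_m/T_H = 1 − T_C/T_m, i.e. T_m/T_H = T_C/T_m, so T_m = √(T_H·T_C) = √(597.00 × 289.15) = 415 K.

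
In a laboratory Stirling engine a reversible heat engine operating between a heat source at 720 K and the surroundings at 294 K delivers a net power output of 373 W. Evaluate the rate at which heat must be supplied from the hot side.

The Carnot efficiency is η = 1 − T_C/T_H = 1 − 294.00/720.00 = 0.5917.
Q_H = W/η = 373/0.5917 = 630.4 W.

Q̇_H ≈ 630.4 W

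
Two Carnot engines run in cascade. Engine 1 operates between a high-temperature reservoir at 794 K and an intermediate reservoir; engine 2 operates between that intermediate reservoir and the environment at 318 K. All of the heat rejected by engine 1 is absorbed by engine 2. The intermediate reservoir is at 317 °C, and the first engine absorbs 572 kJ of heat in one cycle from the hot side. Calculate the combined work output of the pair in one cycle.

W_total ≈ 343 kJ

Two reversible stages in series are equivalent to a single Carnot engine between T_H and T_C, so η_total = 1 − T_C/T_H = 1 − 318.00/794.00 = 0.5995.
W_total = η_total · Q_H = 0.5995 × 572 = 343 kJ.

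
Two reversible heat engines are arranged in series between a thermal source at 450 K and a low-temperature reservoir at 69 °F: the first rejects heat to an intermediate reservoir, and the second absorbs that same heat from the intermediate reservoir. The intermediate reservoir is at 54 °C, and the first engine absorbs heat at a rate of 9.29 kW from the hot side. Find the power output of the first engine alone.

T_C = 69 °F → (69 − 32) × 5/9 = 20.56 °C = 293.71 K.
T_m = 54 °C → 54 + 273.15 = 327.15 K.
First-stage efficiency η₁ = 1 − T_m/T_H = 1 − 327.15/450.00 = 0.2730.
W₁ = η₁·Q_H = 0.2730 × 9.29 = 2.54 kW.

Ẇ₁ ≈ 2.54 kW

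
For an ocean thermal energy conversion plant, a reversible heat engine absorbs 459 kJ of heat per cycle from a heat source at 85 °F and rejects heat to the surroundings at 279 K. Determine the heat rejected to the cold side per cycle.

T_H = 85 °F → (85 − 32) × 5/9 = 29.44 °C = 302.59 K.
Carnot efficiency: η = 1 − T_C/T_H = 1 − 279.00/302.59 = 0.0780.
For a reversible cycle Q_C/Q_H = T_C/T_H, so Q_C = 459 × 279.00/302.59 = 423 kJ.

Q_C ≈ 423 kJ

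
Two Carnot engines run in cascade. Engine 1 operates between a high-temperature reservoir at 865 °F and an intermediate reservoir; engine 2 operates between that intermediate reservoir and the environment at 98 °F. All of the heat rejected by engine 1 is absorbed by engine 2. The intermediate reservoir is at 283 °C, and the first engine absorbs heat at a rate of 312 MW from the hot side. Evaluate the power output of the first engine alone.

Ẇ₁ ≈ 76.2 MW

T_H = 865 °F → (865 − 32) × 5/9 = 462.78 °C = 735.93 K.
T_C = 98 °F → (98 − 32) × 5/9 = 36.67 °C = 309.82 K.
T_m = 283 °C → 283 + 273.15 = 556.15 K.
First-stage efficiency η₁ = 1 − T_m/T_H = 1 − 556.15/735.93 = 0.2443.
W₁ = η₁·Q_H = 0.2443 × 312 = 76.2 MW.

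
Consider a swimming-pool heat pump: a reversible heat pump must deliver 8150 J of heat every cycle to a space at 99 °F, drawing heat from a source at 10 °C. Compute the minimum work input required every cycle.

T_H = 99 °F → (99 − 32) × 5/9 = 37.22 °C = 310.37 K.
T_C = 10 °C → 10 + 273.15 = 283.15 K.
For a reversible heat pump, COP_HP = T_H/(T_H − T_C) = 310.37/27.22 = 11.4014.
W = Q_H/COP_HP = 8150/11.4014 = 715 J.

W_in ≈ 715 J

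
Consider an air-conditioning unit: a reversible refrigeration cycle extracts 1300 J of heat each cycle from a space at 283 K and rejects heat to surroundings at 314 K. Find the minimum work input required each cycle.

W_in ≈ 142.4 J

Carnot COP: COP_R = T_C/(T_H − T_C) = 283.00/31.00 = 9.1290.
W = Q_C/COP_R = 1300/9.1290 = 142.4 J.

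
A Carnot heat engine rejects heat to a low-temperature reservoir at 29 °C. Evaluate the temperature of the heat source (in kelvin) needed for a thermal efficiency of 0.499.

T_C = 29 °C → 29 + 273.15 = 302.15 K.
From η = 1 − T_C/T_H, solving for T_H gives T_H = T_C/(1 − η) = 302.15/(1 − 0.499) = 603.1 K.

T_H ≈ 603.1 K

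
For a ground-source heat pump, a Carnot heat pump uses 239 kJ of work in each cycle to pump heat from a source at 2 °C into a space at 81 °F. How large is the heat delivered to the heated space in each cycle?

Q_H ≈ 2846 kJ

T_H = 81 °F → (81 − 32) × 5/9 = 27.22 °C = 300.37 K.
T_C = 2 °C → 2 + 273.15 = 275.15 K.
COP_HP = T_H/(T_H − T_C) = 300.37/25.22 = 11.9090.
Q_H = COP_HP · W = 11.9090 × 239 = 2846 kJ.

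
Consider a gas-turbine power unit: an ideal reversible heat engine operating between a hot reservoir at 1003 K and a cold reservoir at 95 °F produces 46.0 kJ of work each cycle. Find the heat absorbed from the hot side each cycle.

T_C = 95 °F → (95 − 32) × 5/9 = 35.00 °C = 308.15 K.
Carnot efficiency: η = 1 − T_C/T_H = 1 − 308.15/1003.00 = 0.6928.
Q_H = W/η = 46.0/0.6928 = 66.40 kJ.

Q_H ≈ 66.40 kJ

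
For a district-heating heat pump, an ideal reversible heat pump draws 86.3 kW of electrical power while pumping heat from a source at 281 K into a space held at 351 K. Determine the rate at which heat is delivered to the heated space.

Q̇_H ≈ 433 kW

Reversible heating COP: COP_HP = T_H/(T_H − T_C) = 351.00/70.00 = 5.0143.
Q_H = COP_HP · W = 5.0143 × 86.3 = 433 kW.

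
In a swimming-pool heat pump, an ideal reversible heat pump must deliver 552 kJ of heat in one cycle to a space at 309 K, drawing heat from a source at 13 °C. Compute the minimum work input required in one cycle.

T_C = 13 °C → 13 + 273.15 = 286.15 K.
COP_HP = T_H/(T_H − T_C) = 309.00/22.85 = 13.5230.
W = Q_H/COP_HP = 552/13.5230 = 40.8 kJ.

W_in ≈ 40.8 kJ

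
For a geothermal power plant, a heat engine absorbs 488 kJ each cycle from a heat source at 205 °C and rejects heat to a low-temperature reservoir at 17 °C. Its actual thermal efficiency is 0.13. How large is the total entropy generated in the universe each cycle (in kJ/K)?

ΔS_univ ≈ 0.4426 kJ/K

T_H = 205 °C → 205 + 273.15 = 478.15 K.
T_C = 17 °C → 17 + 273.15 = 290.15 K.
W = η·Q_H = 0.13 × 488 = 63.44 kJ, so Q_C = Q_H − W = 424.6 kJ.
Entropy balance on the reservoirs: −Q_H/T_H = -1.021 kJ/K, +Q_C/T_C = 1.463 kJ/K.
ΔS_univ = −Q_H/T_H + Q_C/T_C = 0.4426 kJ/K (> 0, since η = 0.13 < η_Carnot = 0.393).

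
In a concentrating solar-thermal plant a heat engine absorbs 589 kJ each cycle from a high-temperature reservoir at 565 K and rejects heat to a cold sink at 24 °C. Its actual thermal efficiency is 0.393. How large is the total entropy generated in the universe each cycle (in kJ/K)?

ΔS_univ ≈ 0.161 kJ/K

T_C = 24 °C → 24 + 273.15 = 297.15 K.
W = η·Q_H = 0.393 × 589 = 231.5 kJ, so Q_C = Q_H − W = 357.5 kJ.
Reservoir entropy changes: ΔS_H = −Q_H/T_H = −589/565.00 = -1.042 kJ/K and ΔS_C = +Q_C/T_C = 357.5/297.15 = 1.203 kJ/K.
ΔS_univ = −Q_H/T_H + Q_C/T_C = 0.161 kJ/K (> 0, since η = 0.393 < η_Carnot = 0.474).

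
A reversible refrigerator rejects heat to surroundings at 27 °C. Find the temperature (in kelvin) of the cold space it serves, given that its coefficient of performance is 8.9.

T_H = 27 °C → 27 + 273.15 = 300.15 K.
COP_R = T_C/(T_H − T_C) ⇒ T_C = T_H·COP_R/(1 + COP_R) = 300.15 × 8.9/(1 + 8.9) = 269.8 K.

T_C ≈ 269.8 K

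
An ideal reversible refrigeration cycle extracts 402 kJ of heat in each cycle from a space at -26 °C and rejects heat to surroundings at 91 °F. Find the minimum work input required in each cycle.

T_H = 91 °F → (91 − 32) × 5/9 = 32.78 °C = 305.93 K.
T_C = -26 °C → -26 + 273.15 = 247.15 K.
COP_R = T_C/(T_H − T_C) = 247.15/58.78 = 4.2048.
W = Q_C/COP_R = 402/4.2048 = 95.60 kJ.

W_in ≈ 95.60 kJ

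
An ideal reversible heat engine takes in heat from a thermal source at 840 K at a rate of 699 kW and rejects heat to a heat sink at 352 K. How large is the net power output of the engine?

The Carnot efficiency is η = 1 − T_C/T_H = 1 − 352.00/840.00 = 0.5810.
W = η·Q_H = 0.5810 × 699 = 406 kW.

Ẇ ≈ 406 kW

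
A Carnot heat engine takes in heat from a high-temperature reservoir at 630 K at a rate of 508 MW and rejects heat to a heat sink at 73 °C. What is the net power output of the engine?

T_C = 73 °C → 73 + 273.15 = 346.15 K.
Carnot efficiency: η = 1 − T_C/T_H = 1 − 346.15/630.00 = 0.4506.
W = η·Q_H = 0.4506 × 508 = 228.9 MW.

Ẇ ≈ 228.9 MW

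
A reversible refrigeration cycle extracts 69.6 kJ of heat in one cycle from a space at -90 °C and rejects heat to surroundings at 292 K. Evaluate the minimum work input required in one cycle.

T_C = -90 °C → -90 + 273.15 = 183.15 K.
Carnot COP: COP_R = T_C/(T_H − T_C) = 183.15/108.85 = 1.6826.
W = Q_C/COP_R = 69.6/1.6826 = 41.4 kJ.

W_in ≈ 41.4 kJ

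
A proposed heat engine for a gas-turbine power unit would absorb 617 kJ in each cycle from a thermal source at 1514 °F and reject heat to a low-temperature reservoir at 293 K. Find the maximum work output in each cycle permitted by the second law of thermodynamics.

T_H = 1514 °F → (1514 − 32) × 5/9 = 823.33 °C = 1096.48 K.
The upper bound on efficiency is η_max = 1 − T_C/T_H = 1 − 293.00/1096.48 = 0.7328.
W_max = η_max · Q_H = 0.7328 × 617 = 452 kJ.

W_max ≈ 452 kJ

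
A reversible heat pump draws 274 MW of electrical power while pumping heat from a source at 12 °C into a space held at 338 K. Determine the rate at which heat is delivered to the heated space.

T_C = 12 °C → 12 + 273.15 = 285.15 K.
COP_HP = T_H/(T_H − T_C) = 338.00/52.85 = 6.3955.
Q_H = COP_HP · W = 6.3955 × 274 = 1750 MW.

Q̇_H ≈ 1750 MW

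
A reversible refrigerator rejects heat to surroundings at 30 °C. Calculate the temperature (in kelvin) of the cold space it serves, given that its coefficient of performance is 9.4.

T_C ≈ 274.0 K

T_H = 30 °C → 30 + 273.15 = 303.15 K.
COP_R = T_C/(T_H − T_C) ⇒ T_C = T_H·COP_R/(1 + COP_R) = 303.15 × 9.4/(1 + 9.4) = 274.0 K.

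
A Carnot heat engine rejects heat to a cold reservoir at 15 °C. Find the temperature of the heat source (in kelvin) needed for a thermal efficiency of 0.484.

T_H ≈ 558.4 K

T_C = 15 °C → 15 + 273.15 = 288.15 K.
From η = 1 − T_C/T_H, solving for T_H gives T_H = T_C/(1 − η) = 288.15/(1 − 0.484) = 558.4 K.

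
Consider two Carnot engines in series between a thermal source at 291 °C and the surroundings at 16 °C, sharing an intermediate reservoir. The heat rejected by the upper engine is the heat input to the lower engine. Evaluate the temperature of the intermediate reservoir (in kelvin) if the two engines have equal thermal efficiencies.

T_H = 291 °C → 291 + 273.15 = 564.15 K.
T_C = 16 °C → 16 + 273.15 = 289.15 K.
Equal efficiencies require 1 − T_m/T_H = 1 − T_C/T_m, i.e. T_m/T_H = T_C/T_m, so T_m = √(T_H·T_C) = √(564.15 × 289.15) = 403.9 K.

T_m ≈ 403.9 K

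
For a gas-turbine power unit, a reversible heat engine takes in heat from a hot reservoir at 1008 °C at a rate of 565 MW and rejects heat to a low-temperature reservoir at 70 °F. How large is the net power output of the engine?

Ẇ ≈ 435.2 MW

T_H = 1008 °C → 1008 + 273.15 = 1281.15 K.
T_C = 70 °F → (70 − 32) × 5/9 = 21.11 °C = 294.26 K.
For a reversible engine, η = 1 − T_C/T_H = 1 − 294.26/1281.15 = 0.7703.
W = η·Q_H = 0.7703 × 565 = 435.2 MW.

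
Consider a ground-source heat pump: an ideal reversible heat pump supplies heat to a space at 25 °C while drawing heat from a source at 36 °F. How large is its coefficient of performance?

T_H = 25 °C → 25 + 273.15 = 298.15 K.
T_C = 36 °F → (36 − 32) × 5/9 = 2.22 °C = 275.37 K.
Reversible heating COP: COP_HP = T_H/(T_H − T_C) = 298.15/(298.15 − 275.37) = 13.1.

COP_HP ≈ 13.1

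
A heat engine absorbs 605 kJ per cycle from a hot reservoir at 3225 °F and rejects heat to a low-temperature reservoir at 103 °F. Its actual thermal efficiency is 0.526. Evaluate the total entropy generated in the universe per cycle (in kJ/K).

ΔS_univ ≈ 0.622 kJ/K

T_H = 3225 °F → (3225 − 32) × 5/9 = 1773.89 °C = 2047.04 K.
T_C = 103 °F → (103 − 32) × 5/9 = 39.44 °C = 312.59 K.
W = η·Q_H = 0.526 × 605 = 318.2 kJ, so Q_C = Q_H − W = 286.8 kJ.
Reservoir entropy changes: ΔS_H = −Q_H/T_H = −605/2047.04 = -0.2955 kJ/K and ΔS_C = +Q_C/T_C = 286.8/312.59 = 0.9174 kJ/K.
ΔS_univ = −Q_H/T_H + Q_C/T_C = 0.622 kJ/K (> 0, since η = 0.526 < η_Carnot = 0.847).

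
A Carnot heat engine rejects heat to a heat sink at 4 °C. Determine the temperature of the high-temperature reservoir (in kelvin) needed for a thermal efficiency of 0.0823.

T_H ≈ 302 K

T_C = 4 °C → 4 + 273.15 = 277.15 K.
From η = 1 − T_C/T_H, solving for T_H gives T_H = T_C/(1 − η) = 277.15/(1 − 0.0823) = 302 K.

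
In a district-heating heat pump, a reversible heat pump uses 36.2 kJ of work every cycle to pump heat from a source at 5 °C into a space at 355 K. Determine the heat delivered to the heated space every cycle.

T_C = 5 °C → 5 + 273.15 = 278.15 K.
The Carnot heat-pump COP is COP_HP = T_H/(T_H − T_C) = 355.00/76.85 = 4.6194.
Q_H = COP_HP · W = 4.6194 × 36.2 = 167.2 kJ.

Q_H ≈ 167.2 kJ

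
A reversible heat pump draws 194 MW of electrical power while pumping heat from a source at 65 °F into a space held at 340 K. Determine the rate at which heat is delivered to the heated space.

T_C = 65 °F → (65 − 32) × 5/9 = 18.33 °C = 291.48 K.
For a reversible heat pump, COP_HP = T_H/(T_H − T_C) = 340.00/48.52 = 7.0079.
Q_H = COP_HP · W = 7.0079 × 194 = 1360 MW.

Q̇_H ≈ 1360 MW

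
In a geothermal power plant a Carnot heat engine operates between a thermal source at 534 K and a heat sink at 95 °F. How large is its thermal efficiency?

T_C = 95 °F → (95 − 32) × 5/9 = 35.00 °C = 308.15 K.
η_rev = 1 − T_C/T_H = 1 − 308.15/534.00 = 0.423.

η ≈ 0.423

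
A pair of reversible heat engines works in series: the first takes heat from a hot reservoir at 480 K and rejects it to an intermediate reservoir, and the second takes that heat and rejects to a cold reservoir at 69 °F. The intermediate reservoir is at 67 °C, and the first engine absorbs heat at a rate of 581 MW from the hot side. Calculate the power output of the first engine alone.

Ẇ₁ ≈ 169 MW

T_C = 69 °F → (69 − 32) × 5/9 = 20.56 °C = 293.71 K.
T_m = 67 °C → 67 + 273.15 = 340.15 K.
First-stage efficiency η₁ = 1 − T_m/T_H = 1 − 340.15/480.00 = 0.2914.
W₁ = η₁·Q_H = 0.2914 × 581 = 169 MW.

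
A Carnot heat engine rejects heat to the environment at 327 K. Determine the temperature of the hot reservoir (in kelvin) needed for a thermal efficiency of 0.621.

From η = 1 − T_C/T_H, solving for T_H gives T_H = T_C/(1 − η) = 327.00/(1 − 0.621) = 863 K.

T_H ≈ 863 K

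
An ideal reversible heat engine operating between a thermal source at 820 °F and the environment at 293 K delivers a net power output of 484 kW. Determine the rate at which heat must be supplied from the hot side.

T_H = 820 °F → (820 − 32) × 5/9 = 437.78 °C = 710.93 K.
Carnot efficiency: η = 1 − T_C/T_H = 1 − 293.00/710.93 = 0.5879.
Q_H = W/η = 484/0.5879 = 823.3 kW.

Q̇_H ≈ 823.3 kW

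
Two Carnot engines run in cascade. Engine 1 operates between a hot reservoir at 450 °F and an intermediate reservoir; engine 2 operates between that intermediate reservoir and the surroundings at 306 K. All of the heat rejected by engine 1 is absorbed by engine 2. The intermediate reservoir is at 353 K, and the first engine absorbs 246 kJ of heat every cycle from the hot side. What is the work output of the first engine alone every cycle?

T_H = 450 °F → (450 − 32) × 5/9 = 232.22 °C = 505.37 K.
First-stage efficiency η₁ = 1 − T_m/T_H = 1 − 353.00/505.37 = 0.3015.
W₁ = η₁·Q_H = 0.3015 × 246 = 74.17 kJ.

W₁ ≈ 74.17 kJ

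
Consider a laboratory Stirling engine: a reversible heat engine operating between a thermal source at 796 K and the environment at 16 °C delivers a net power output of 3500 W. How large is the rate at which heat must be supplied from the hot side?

T_C = 16 °C → 16 + 273.15 = 289.15 K.
Carnot efficiency: η = 1 − T_C/T_H = 1 − 289.15/796.00 = 0.6367.
Q_H = W/η = 3500/0.6367 = 5500 W.

Q̇_H ≈ 5500 W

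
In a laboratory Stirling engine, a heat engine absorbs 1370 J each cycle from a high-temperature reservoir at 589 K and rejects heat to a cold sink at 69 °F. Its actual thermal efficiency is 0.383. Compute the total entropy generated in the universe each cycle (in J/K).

T_C = 69 °F → (69 − 32) × 5/9 = 20.56 °C = 293.71 K.
W = η·Q_H = 0.383 × 1370 = 524.7 J, so Q_C = Q_H − W = 845.3 J.
The hot reservoir loses entropy Q_H/T_H = 1370/589.00 = 2.326 J/K; the cold reservoir gains Q_C/T_C = 845.3/293.71 = 2.878 J/K.
ΔS_univ = −Q_H/T_H + Q_C/T_C = 0.5520 J/K (> 0, since η = 0.383 < η_Carnot = 0.501).

ΔS_univ ≈ 0.5520 J/K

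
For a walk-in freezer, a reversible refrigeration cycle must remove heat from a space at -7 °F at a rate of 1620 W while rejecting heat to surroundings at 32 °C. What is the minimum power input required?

Ẇ_in ≈ 346 W

T_H = 32 °C → 32 + 273.15 = 305.15 K.
T_C = -7 °F → (-7 − 32) × 5/9 = -21.67 °C = 251.48 K.
The reversible coefficient of performance is COP_R = T_C/(T_H − T_C) = 251.48/53.67 = 4.6860.
W = Q_C/COP_R = 1620/4.6860 = 346 W.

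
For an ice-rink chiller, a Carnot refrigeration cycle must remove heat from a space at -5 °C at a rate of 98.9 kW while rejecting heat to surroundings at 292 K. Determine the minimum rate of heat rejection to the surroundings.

Q̇_H ≈ 107.7 kW

T_C = -5 °C → -5 + 273.15 = 268.15 K.
For a reversible cycle Q_H/Q_C = T_H/T_C, so Q_H = Q_C·T_H/T_C = 98.9 × 292.00/268.15 = 107.7 kW.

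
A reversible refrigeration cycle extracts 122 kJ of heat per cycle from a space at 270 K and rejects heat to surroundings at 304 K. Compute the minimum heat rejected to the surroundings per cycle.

For a reversible cycle Q_H/Q_C = T_H/T_C, so Q_H = Q_C·T_H/T_C = 122 × 304.00/270.00 = 137 kJ.

Q_H ≈ 137 kJ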